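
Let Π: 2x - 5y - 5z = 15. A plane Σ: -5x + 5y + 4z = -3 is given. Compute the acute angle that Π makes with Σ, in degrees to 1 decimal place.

cos θ = |n₁·n₂| / (|n₁||n₂|) = |-55| / (√54 · √66).
θ = arccos(0.92128) ≈ 22.9°.

22.9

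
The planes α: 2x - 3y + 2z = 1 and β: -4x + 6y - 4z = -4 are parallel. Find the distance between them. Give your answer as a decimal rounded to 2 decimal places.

0.24

Rescale β by 1/(-2): 2x - 3y + 2z = 2. Then distance = |1 − 2| / √17 ≈ 0.24.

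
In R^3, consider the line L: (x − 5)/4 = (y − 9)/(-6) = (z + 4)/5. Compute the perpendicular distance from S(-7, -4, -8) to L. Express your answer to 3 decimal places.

18.103

L has direction (4, -6, 5) through (5, 9, -4).
Taking (5, 9, -4) on L with direction v = (4, -6, 5): w = S − (5, 9, -4) = (-12, -13, -4), and w × v = (-89, 44, 124).
Distance = |w × v| / |v| = √25233 / √77 ≈ 18.103.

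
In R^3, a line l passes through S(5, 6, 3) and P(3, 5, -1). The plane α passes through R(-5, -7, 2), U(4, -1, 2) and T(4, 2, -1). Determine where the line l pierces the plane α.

A direction vector for l is P − S = (-2, -1, -4).
RU = (9, 6, 0), RT = (9, 9, -3); a normal to α is RU × RT = (-18, 27, 27).
Using R: α has equation -18x + 27y + 27z = -45.
Substitute r = (5, 6, 3) + t(-2, -1, -4) into the plane: 153 + (-99)t = -45, so t = 2.
Intersection: (5, 6, 3) + 2·(-2, -1, -4) = (1, 4, -5).

(1, 4, -5)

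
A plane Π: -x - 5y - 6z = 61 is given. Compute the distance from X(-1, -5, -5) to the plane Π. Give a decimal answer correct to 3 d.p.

n·X − d = (-1)·(-1) + (-5)·(-5) + (-6)·(-5) − 61 = -5; |n| = √62.
Distance = |-5| / √62 = 5/√62 ≈ 0.635.

0.635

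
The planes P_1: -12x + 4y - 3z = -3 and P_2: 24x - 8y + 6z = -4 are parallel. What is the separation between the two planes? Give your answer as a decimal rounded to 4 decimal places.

Rescale P_2 by 1/(-2): -12x + 4y - 3z = 2. Then distance = |-3 − 2| / √169 ≈ 0.3846.

0.3846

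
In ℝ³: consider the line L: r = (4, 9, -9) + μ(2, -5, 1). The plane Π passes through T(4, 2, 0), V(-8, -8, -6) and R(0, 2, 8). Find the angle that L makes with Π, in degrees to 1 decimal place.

TV = (-12, -10, -6), TR = (-4, 0, 8); a normal to Π is TV × TR = (-80, 120, -40).
Using T: Π has equation -80x + 120y - 40z = -80.
sin θ = |n·v| / (|n||v|) = |-800| / (√22400 · √30) = 0.97590.
θ ≈ 77.4°.

77.4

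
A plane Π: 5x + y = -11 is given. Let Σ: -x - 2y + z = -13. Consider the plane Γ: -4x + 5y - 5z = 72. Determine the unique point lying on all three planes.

(-3, 4, -8)

Solving the 3×3 linear system 5x + y = -11, -x - 2y + z = -13, -4x + 5y - 5z = 72 (e.g. by elimination or Cramer's rule, determinant = 16) gives (-3, 4, -8).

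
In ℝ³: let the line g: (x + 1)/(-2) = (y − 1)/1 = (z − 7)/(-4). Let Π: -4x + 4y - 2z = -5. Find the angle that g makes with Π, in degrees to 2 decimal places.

g has direction (-2, 1, -4) through (-1, 1, 7).
sin θ = |n·v| / (|n||v|) = |20| / (√36 · √21) = 0.72739.
θ ≈ 46.67°.

46.67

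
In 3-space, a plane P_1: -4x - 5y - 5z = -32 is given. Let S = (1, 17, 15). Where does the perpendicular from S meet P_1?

(-7, 7, 5)

Foot = S − λn with λ = (n·S − d)/|n|² = (-164 − (-32))/66 = -2.
Foot = (1, 17, 15) − (-2)·(-4, -5, -5) = (-7, 7, 5).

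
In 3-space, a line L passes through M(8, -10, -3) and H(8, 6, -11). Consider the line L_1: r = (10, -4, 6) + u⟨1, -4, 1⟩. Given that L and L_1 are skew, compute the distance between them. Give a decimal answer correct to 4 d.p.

A direction vector for L is H − M = (0, 16, -8).
Common perpendicular direction n = (0, 16, -8) × (1, -4, 1) = (-16, -8, -16).
With w = (10, -4, 6) − (8, -10, -3) = (2, 6, 9), w · n = -224.
Distance = |w · n| / |n| = |-224| / √576 ≈ 9.3333.

9.3333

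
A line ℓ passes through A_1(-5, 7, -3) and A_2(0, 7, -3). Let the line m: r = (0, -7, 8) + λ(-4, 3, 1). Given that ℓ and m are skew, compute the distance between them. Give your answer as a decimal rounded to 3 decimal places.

A direction vector for ℓ is A_2 − A_1 = (5, 0, 0).
Common perpendicular direction n = (5, 0, 0) × (-4, 3, 1) = (0, -5, 15).
With w = (0, -7, 8) − (-5, 7, -3) = (5, -14, 11), w · n = 235.
Distance = |w · n| / |n| = |235| / √250 ≈ 14.863.

14.863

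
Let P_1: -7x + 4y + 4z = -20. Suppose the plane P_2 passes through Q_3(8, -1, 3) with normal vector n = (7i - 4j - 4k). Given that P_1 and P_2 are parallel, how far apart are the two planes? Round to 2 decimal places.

3.11

P_2: n·r = n·Q_3 gives 7x - 4y - 4z = 48.
Rescale P_2 by 1/(-1): -7x + 4y + 4z = -48. Then distance = |-20 − (-48)| / √81 ≈ 3.11.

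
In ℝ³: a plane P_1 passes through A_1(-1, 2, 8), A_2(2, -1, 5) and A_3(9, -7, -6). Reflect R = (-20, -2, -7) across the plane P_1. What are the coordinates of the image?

A_1A_2 = (3, -3, -3), A_1A_3 = (10, -9, -14); a normal to P_1 is A_1A_2 × A_1A_3 = (15, 12, 3).
Using A_1: P_1 has equation 15x + 12y + 3z = 33.
λ = (n·R − d)/|n|² = (-345 − 33)/378 = -1.
Reflection = R − 2λn = (-20, -2, -7) − (-2)·(15, 12, 3) = (10, 22, -1).

(10, 22, -1)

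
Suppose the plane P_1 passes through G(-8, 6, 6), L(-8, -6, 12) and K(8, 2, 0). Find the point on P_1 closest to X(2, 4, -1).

(3, 5, 1)

GL = (0, -12, 6), GK = (16, -4, -6); a normal to P_1 is GL × GK = (96, 96, 192).
Using G: P_1 has equation 96x + 96y + 192z = 960.
Foot = X − λn with λ = (n·X − d)/|n|² = (384 − 960)/55296 = -1/96.
Foot = (2, 4, -1) − (-1/96)·(96, 96, 192) = (3, 5, 1).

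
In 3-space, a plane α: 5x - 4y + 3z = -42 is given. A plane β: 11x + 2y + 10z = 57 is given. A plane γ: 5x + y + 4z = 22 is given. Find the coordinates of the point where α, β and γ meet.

Solving the 3×3 linear system 5x - 4y + 3z = -42, 11x + 2y + 10z = 57, 5x + y + 4z = 22 (e.g. by elimination or Cramer's rule, determinant = -31) gives (-5, 11, 9).

(-5, 11, 9)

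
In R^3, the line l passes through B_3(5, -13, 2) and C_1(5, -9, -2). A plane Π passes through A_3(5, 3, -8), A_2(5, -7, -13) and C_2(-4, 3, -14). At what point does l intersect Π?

A direction vector for l is C_1 − B_3 = (0, 4, -4).
A_3A_2 = (0, -10, -5), A_3C_2 = (-9, 0, -6); a normal to Π is A_3A_2 × A_3C_2 = (60, 45, -90).
Using A_3: Π has equation 60x + 45y - 90z = 1155.
Substitute r = (5, -13, 2) + t(0, 4, -4) into the plane: -465 + 540t = 1155, so t = 3.
Intersection: (5, -13, 2) + 3·(0, 4, -4) = (5, -1, -10).

(5, -1, -10)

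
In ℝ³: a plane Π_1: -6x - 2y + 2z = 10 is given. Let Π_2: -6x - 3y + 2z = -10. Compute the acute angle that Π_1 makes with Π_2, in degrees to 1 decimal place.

7.8

cos θ = |n₁·n₂| / (|n₁||n₂|) = |46| / (√44 · √49).
θ = arccos(0.99068) ≈ 7.8°.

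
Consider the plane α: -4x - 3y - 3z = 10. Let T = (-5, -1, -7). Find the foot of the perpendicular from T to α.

(-1, 2, -4)

Foot = T − λn with λ = (n·T − d)/|n|² = (44 − 10)/34 = 1.
Foot = (-5, -1, -7) − 1·(-4, -3, -3) = (-1, 2, -4).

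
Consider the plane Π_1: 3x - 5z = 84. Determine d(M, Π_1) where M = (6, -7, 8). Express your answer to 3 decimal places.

n·M − d = (3)·(6) + (0)·(-7) + (-5)·(8) − 84 = -106; |n| = √34.
Distance = |-106| / √34 = 106/√34 ≈ 18.179.

18.179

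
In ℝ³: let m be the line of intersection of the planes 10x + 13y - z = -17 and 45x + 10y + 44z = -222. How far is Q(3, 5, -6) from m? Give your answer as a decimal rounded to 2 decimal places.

7.37

Direction of m: (10, 13, -1) × (45, 10, 44) = (582, -485, -485).
A point on m: solving the two plane equations with x = -2 gives (-2, 0, -3).
Taking (-2, 0, -3) on m with direction v = (582, -485, -485): w = Q − (-2, 0, -3) = (5, 5, -3), and w × v = (-3880, 679, -5335).
Distance = |w × v| / |v| = √43977666 / √809174 ≈ 7.37.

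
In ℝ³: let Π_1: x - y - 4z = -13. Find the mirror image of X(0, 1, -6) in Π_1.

(-4, 5, 10)

λ = (n·X − d)/|n|² = (23 − (-13))/18 = 2.
Reflection = X − 2λn = (0, 1, -6) − 4·(1, -1, -4) = (-4, 5, 10).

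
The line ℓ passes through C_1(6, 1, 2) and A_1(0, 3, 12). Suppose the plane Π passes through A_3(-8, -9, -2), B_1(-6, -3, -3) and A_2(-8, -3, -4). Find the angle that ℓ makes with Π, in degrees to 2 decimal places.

A direction vector for ℓ is A_1 − C_1 = (-6, 2, 10).
A_3B_1 = (2, 6, -1), A_3A_2 = (0, 6, -2); a normal to Π is A_3B_1 × A_3A_2 = (-6, 4, 12).
Using A_3: Π has equation -6x + 4y + 12z = -12.
sin θ = |n·v| / (|n||v|) = |164| / (√196 · √140) = 0.99004.
θ ≈ 81.91°.

81.91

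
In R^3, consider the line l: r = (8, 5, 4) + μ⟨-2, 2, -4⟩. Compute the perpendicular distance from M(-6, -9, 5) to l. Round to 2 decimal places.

19.81

Taking (8, 5, 4) on l with direction v = (-2, 2, -4): w = M − (8, 5, 4) = (-14, -14, 1), and w × v = (54, -58, -56).
Distance = |w × v| / |v| = √9416 / √24 ≈ 19.81.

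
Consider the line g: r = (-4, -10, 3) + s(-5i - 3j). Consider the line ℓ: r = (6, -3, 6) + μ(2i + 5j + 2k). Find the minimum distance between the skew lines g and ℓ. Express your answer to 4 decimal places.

2.1082

Common perpendicular direction n = (-5, -3, 0) × (2, 5, 2) = (-6, 10, -19).
With w = (6, -3, 6) − (-4, -10, 3) = (10, 7, 3), w · n = -47.
Distance = |w · n| / |n| = |-47| / √497 ≈ 2.1082.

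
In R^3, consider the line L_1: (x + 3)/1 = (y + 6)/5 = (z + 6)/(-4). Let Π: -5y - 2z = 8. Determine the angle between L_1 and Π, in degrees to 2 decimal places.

L_1 has direction (1, 5, -4) through (-3, -6, -6).
sin θ = |n·v| / (|n||v|) = |-17| / (√29 · √42) = 0.48711.
θ ≈ 29.15°.

29.15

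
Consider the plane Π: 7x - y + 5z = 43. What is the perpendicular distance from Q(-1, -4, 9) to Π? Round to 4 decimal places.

n·Q − d = (7)·(-1) + (-1)·(-4) + (5)·(9) − 43 = -1; |n| = √75.
Distance = |-1| / √75 = 1/√75 ≈ 0.1155.

0.1155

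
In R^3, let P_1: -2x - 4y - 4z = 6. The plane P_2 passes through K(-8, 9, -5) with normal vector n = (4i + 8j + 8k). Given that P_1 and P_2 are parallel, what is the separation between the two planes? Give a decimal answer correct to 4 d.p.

1.0000

P_2: n·r = n·K gives 4x + 8y + 8z = 0.
Rescale P_2 by 1/(-2): -2x - 4y - 4z = 0. Then distance = |6 − 0| / √36 ≈ 1.0000.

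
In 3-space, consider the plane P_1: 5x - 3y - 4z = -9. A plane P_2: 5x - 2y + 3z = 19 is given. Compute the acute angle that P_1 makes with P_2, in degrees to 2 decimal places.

64.16

cos θ = |n₁·n₂| / (|n₁||n₂|) = |19| / (√50 · √38).
θ = arccos(0.43589) ≈ 64.16°.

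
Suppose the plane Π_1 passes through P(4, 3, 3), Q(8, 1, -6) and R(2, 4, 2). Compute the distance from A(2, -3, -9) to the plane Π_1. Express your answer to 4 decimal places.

PQ = (4, -2, -9), PR = (-2, 1, -1); a normal to Π_1 is PQ × PR = (11, 22, 0).
Using P: Π_1 has equation 11x + 22y = 110.
n·A − d = (11)·(2) + (22)·(-3) + (0)·(-9) − 110 = -154; |n| = √605.
Distance = |-154| / √605 = 154/√605 ≈ 6.2610.

6.2610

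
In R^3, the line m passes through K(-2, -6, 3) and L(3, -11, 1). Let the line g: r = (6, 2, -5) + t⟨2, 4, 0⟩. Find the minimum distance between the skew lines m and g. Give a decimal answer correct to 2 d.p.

6.64

A direction vector for m is L − K = (5, -5, -2).
Common perpendicular direction n = (5, -5, -2) × (2, 4, 0) = (8, -4, 30).
With w = (6, 2, -5) − (-2, -6, 3) = (8, 8, -8), w · n = -208.
Distance = |w · n| / |n| = |-208| / √980 ≈ 6.64.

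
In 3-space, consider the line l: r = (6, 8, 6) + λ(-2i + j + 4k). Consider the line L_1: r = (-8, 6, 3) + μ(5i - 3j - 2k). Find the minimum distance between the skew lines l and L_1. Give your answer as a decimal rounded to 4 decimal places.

9.2620

Common perpendicular direction n = (-2, 1, 4) × (5, -3, -2) = (10, 16, 1).
With w = (-8, 6, 3) − (6, 8, 6) = (-14, -2, -3), w · n = -175.
Distance = |w · n| / |n| = |-175| / √357 ≈ 9.2620.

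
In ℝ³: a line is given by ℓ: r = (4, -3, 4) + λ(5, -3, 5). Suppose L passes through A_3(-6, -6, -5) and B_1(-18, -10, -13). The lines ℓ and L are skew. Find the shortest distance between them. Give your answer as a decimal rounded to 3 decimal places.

A direction vector for L is B_1 − A_3 = (-12, -4, -8).
Common perpendicular direction n = (5, -3, 5) × (-12, -4, -8) = (44, -20, -56).
With w = (-6, -6, -5) − (4, -3, 4) = (-10, -3, -9), w · n = 124.
Distance = |w · n| / |n| = |124| / √5472 ≈ 1.676.

1.676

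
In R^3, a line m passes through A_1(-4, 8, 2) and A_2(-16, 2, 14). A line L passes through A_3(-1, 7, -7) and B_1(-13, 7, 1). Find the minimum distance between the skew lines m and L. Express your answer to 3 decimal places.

A direction vector for m is A_2 − A_1 = (-12, -6, 12).
A direction vector for L is B_1 − A_3 = (-12, 0, 8).
Common perpendicular direction n = (-12, -6, 12) × (-12, 0, 8) = (-48, -48, -72).
With w = (-1, 7, -7) − (-4, 8, 2) = (3, -1, -9), w · n = 552.
Distance = |w · n| / |n| = |552| / √9792 ≈ 5.578.

5.578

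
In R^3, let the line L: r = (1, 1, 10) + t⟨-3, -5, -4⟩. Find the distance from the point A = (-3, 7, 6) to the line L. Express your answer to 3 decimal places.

Taking (1, 1, 10) on L with direction v = (-3, -5, -4): w = A − (1, 1, 10) = (-4, 6, -4), and w × v = (-44, -4, 38).
Distance = |w × v| / |v| = √3396 / √50 ≈ 8.241.

8.241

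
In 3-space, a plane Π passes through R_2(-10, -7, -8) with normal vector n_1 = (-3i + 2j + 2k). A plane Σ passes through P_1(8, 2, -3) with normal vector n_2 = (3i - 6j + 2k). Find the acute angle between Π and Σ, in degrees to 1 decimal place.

Π: n_1·r = n_1·R_2 gives -3x + 2y + 2z = 0.
Σ: n_2·r = n_2·P_1 gives 3x - 6y + 2z = 6.
cos θ = |n₁·n₂| / (|n₁||n₂|) = |-17| / (√17 · √49).
θ = arccos(0.58902) ≈ 53.9°.

53.9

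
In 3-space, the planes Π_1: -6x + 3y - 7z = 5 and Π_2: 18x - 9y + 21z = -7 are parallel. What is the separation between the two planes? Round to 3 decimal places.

0.275

Rescale Π_2 by 1/(-3): -6x + 3y - 7z = 7/3. Then distance = |5 − (7/3)| / √94 ≈ 0.275.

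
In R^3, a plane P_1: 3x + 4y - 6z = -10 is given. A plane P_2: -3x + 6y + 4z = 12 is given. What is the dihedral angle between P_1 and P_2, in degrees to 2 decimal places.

cos θ = |n₁·n₂| / (|n₁||n₂|) = |-9| / (√61 · √61).
θ = arccos(0.14754) ≈ 81.52°.

81.52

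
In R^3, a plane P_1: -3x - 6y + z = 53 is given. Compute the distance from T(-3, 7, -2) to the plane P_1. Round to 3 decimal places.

12.975

n·T − d = (-3)·(-3) + (-6)·(7) + (1)·(-2) − 53 = -88; |n| = √46.
Distance = |-88| / √46 = 88/√46 ≈ 12.975.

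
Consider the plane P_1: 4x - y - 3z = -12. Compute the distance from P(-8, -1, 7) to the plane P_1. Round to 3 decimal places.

7.845

n·P − d = (4)·(-8) + (-1)·(-1) + (-3)·(7) − (-12) = -40; |n| = √26.
Distance = |-40| / √26 = 40/√26 ≈ 7.845.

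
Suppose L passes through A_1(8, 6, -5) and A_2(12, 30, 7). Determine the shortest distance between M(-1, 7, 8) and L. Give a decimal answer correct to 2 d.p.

A direction vector for L is A_2 − A_1 = (4, 24, 12).
Taking (8, 6, -5) on L with direction v = (4, 24, 12): w = M − (8, 6, -5) = (-9, 1, 13), and w × v = (-300, 160, -220).
Distance = |w × v| / |v| = √164000 / √736 ≈ 14.93.

14.93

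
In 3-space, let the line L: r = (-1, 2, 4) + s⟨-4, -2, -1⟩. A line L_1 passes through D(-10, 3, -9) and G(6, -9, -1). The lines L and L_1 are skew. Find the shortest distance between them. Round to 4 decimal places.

8.9502

A direction vector for L_1 is G − D = (16, -12, 8).
Common perpendicular direction n = (-4, -2, -1) × (16, -12, 8) = (-28, 16, 80).
With w = (-10, 3, -9) − (-1, 2, 4) = (-9, 1, -13), w · n = -772.
Distance = |w · n| / |n| = |-772| / √7440 ≈ 8.9502.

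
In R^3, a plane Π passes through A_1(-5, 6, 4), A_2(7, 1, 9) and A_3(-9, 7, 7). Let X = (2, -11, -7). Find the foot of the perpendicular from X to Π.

A_1A_2 = (12, -5, 5), A_1A_3 = (-4, 1, 3); a normal to Π is A_1A_2 × A_1A_3 = (-20, -56, -8).
Using A_1: Π has equation -20x - 56y - 8z = -268.
Foot = X − λn with λ = (n·X − d)/|n|² = (632 − (-268))/3600 = 1/4.
Foot = (2, -11, -7) − (1/4)·(-20, -56, -8) = (7, 3, -5).

(7, 3, -5)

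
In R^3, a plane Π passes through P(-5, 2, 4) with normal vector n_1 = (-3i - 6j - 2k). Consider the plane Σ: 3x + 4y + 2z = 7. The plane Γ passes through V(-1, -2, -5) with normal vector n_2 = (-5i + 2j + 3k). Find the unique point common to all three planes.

(3, -1, 1)

Π: n_1·r = n_1·P gives -3x - 6y - 2z = -5.
Γ: n_2·r = n_2·V gives -5x + 2y + 3z = -14.
Solving the 3×3 linear system -3x - 6y - 2z = -5, 3x + 4y + 2z = 7, -5x + 2y + 3z = -14 (e.g. by elimination or Cramer's rule, determinant = 38) gives (3, -1, 1).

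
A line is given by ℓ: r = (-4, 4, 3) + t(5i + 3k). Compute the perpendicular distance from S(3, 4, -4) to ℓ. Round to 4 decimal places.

9.6039

Taking (-4, 4, 3) on ℓ with direction v = (5, 0, 3): w = S − (-4, 4, 3) = (7, 0, -7), and w × v = (0, -56, 0).
Distance = |w × v| / |v| = √3136 / √34 ≈ 9.6039.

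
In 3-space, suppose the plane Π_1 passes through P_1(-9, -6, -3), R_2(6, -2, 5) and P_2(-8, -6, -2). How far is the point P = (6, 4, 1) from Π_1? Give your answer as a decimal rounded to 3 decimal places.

P_1R_2 = (15, 4, 8), P_1P_2 = (1, 0, 1); a normal to Π_1 is P_1R_2 × P_1P_2 = (4, -7, -4).
Using P_1: Π_1 has equation 4x - 7y - 4z = 18.
n·P − d = (4)·(6) + (-7)·(4) + (-4)·(1) − 18 = -26; |n| = √81.
Distance = |-26| / √81 = 26/√81 ≈ 2.889.

2.889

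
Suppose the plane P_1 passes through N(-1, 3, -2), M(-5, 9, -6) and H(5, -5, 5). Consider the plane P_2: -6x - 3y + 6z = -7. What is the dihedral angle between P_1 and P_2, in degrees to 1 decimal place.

NM = (-4, 6, -4), NH = (6, -8, 7); a normal to P_1 is NM × NH = (10, 4, -4).
Using N: P_1 has equation 10x + 4y - 4z = 10.
cos θ = |n₁·n₂| / (|n₁||n₂|) = |-96| / (√132 · √81).
θ = arccos(0.92841) ≈ 21.8°.

21.8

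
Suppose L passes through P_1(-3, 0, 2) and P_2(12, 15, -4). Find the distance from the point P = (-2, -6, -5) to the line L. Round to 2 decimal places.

A direction vector for L is P_2 − P_1 = (15, 15, -6).
Taking (-3, 0, 2) on L with direction v = (15, 15, -6): w = P − (-3, 0, 2) = (1, -6, -7), and w × v = (141, -99, 105).
Distance = |w × v| / |v| = √40707 / √486 ≈ 9.15.

9.15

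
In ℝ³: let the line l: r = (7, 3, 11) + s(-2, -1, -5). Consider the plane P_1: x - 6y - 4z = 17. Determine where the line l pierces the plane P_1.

(1, 0, -4)

Substitute r = (7, 3, 11) + t(-2, -1, -5) into the plane: -55 + 24t = 17, so t = 3.
Intersection: (7, 3, 11) + 3·(-2, -1, -5) = (1, 0, -4).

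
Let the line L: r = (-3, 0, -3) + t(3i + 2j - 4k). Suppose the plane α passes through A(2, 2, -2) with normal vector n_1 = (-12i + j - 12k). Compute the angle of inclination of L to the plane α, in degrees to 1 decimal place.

α: n_1·r = n_1·A gives -12x + y - 12z = 2.
sin θ = |n·v| / (|n||v|) = |14| / (√289 · √29) = 0.15293.
θ ≈ 8.8°.

8.8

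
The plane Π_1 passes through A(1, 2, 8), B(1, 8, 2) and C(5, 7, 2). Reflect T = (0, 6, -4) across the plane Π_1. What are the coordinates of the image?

(2, 14, 4)

AB = (0, 6, -6), AC = (4, 5, -6); a normal to Π_1 is AB × AC = (-6, -24, -24).
Using A: Π_1 has equation -6x - 24y - 24z = -246.
λ = (n·T − d)/|n|² = (-48 − (-246))/1188 = 1/6.
Reflection = T − 2λn = (0, 6, -4) − (1/3)·(-6, -24, -24) = (2, 14, 4).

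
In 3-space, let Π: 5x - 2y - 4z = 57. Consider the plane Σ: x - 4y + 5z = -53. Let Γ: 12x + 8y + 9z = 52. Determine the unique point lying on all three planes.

Solving the 3×3 linear system 5x - 2y - 4z = 57, x - 4y + 5z = -53, 12x + 8y + 9z = 52 (e.g. by elimination or Cramer's rule, determinant = -706) gives (7, 5, -8).

(7, 5, -8)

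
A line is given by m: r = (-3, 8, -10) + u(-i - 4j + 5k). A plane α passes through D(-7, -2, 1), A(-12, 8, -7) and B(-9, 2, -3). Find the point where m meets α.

DA = (-5, 10, -8), DB = (-2, 4, -4); a normal to α is DA × DB = (-8, -4, 0).
Using D: α has equation -8x - 4y = 64.
Substitute r = (-3, 8, -10) + t(-1, -4, 5) into the plane: -8 + 24t = 64, so t = 3.
Intersection: (-3, 8, -10) + 3·(-1, -4, 5) = (-6, -4, 5).

(-6, -4, 5)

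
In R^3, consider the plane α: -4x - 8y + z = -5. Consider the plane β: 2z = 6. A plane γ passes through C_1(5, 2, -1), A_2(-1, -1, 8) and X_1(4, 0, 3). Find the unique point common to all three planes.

(-6, 4, 3)

C_1A_2 = (-6, -3, 9), C_1X_1 = (-1, -2, 4); a normal to γ is C_1A_2 × C_1X_1 = (6, 15, 9).
Using C_1: γ has equation 6x + 15y + 9z = 51.
Solving the 3×3 linear system -4x - 8y + z = -5, 2z = 6, 6x + 15y + 9z = 51 (e.g. by elimination or Cramer's rule, determinant = 24) gives (-6, 4, 3).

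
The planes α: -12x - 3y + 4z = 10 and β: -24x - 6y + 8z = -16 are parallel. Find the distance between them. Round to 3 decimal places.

1.385

Rescale β by 1/2: -12x - 3y + 4z = -8. Then distance = |10 − (-8)| / √169 ≈ 1.385.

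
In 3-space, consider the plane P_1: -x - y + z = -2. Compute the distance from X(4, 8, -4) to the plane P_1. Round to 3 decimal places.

n·X − d = (-1)·(4) + (-1)·(8) + (1)·(-4) − (-2) = -14; |n| = √3.
Distance = |-14| / √3 = 14/√3 ≈ 8.083.

8.083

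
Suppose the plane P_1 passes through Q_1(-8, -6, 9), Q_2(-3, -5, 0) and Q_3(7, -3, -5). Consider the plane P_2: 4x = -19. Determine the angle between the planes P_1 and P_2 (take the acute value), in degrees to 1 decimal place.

Q_1Q_2 = (5, 1, -9), Q_1Q_3 = (15, 3, -14); a normal to P_1 is Q_1Q_2 × Q_1Q_3 = (13, -65, 0).
Using Q_1: P_1 has equation 13x - 65y = 286.
cos θ = |n₁·n₂| / (|n₁||n₂|) = |52| / (√4394 · √16).
θ = arccos(0.19612) ≈ 78.7°.

78.7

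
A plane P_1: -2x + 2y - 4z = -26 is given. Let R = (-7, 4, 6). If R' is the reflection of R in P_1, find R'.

λ = (n·R − d)/|n|² = (-2 − (-26))/24 = 1.
Reflection = R − 2λn = (-7, 4, 6) − 2·(-2, 2, -4) = (-3, 0, 14).

(-3, 0, 14)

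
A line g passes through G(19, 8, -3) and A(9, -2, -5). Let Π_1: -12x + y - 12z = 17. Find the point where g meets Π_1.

(4, -7, -6)

A direction vector for g is A − G = (-10, -10, -2).
Substitute r = (19, 8, -3) + t(-10, -10, -2) into the plane: -184 + 134t = 17, so t = 3/2.
Intersection: (19, 8, -3) + (3/2)·(-10, -10, -2) = (4, -7, -6).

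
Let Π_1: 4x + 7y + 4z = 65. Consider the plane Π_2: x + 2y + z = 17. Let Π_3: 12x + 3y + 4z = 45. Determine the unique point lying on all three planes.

(-1, 3, 12)

Solving the 3×3 linear system 4x + 7y + 4z = 65, x + 2y + z = 17, 12x + 3y + 4z = 45 (e.g. by elimination or Cramer's rule, determinant = -8) gives (-1, 3, 12).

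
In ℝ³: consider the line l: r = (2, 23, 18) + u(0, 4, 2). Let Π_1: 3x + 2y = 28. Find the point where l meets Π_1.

Substitute r = (2, 23, 18) + t(0, 4, 2) into the plane: 52 + 8t = 28, so t = -3.
Intersection: (2, 23, 18) + (-3)·(0, 4, 2) = (2, 11, 12).

(2, 11, 12)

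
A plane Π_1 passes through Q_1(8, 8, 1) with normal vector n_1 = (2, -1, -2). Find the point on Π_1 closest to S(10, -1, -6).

Π_1: n_1·r = n_1·Q_1 gives 2x - y - 2z = 6.
Foot = S − λn with λ = (n·S − d)/|n|² = (33 − 6)/9 = 3.
Foot = (10, -1, -6) − 3·(2, -1, -2) = (4, 2, 0).

(4, 2, 0)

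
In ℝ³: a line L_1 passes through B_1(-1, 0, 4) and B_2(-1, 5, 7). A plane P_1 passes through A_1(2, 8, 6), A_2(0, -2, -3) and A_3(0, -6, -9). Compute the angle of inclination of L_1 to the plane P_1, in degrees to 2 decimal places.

12.74

A direction vector for L_1 is B_2 − B_1 = (0, 5, 3).
A_1A_2 = (-2, -10, -9), A_1A_3 = (-2, -14, -15); a normal to P_1 is A_1A_2 × A_1A_3 = (24, -12, 8).
Using A_1: P_1 has equation 24x - 12y + 8z = 0.
sin θ = |n·v| / (|n||v|) = |-36| / (√784 · √34) = 0.22050.
θ ≈ 12.74°.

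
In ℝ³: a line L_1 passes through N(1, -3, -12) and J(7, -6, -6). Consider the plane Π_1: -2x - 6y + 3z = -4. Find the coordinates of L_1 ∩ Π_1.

A direction vector for L_1 is J − N = (6, -3, 6).
Substitute r = (1, -3, -12) + t(6, -3, 6) into the plane: -20 + 24t = -4, so t = 2/3.
Intersection: (1, -3, -12) + (2/3)·(6, -3, 6) = (5, -5, -8).

(5, -5, -8)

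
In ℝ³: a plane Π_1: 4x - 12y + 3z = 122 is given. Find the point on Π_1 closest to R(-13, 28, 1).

Foot = R − λn with λ = (n·R − d)/|n|² = (-385 − 122)/169 = -3.
Foot = (-13, 28, 1) − (-3)·(4, -12, 3) = (-1, -8, 10).

(-1, -8, 10)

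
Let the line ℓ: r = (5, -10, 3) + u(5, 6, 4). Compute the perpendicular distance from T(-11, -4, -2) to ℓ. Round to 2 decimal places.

Taking (5, -10, 3) on ℓ with direction v = (5, 6, 4): w = T − (5, -10, 3) = (-16, 6, -5), and w × v = (54, 39, -126).
Distance = |w × v| / |v| = √20313 / √77 ≈ 16.24.

16.24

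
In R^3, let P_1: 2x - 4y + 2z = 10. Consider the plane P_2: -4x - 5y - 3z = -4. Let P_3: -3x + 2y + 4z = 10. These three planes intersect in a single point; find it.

(0, -1, 3)

Solving the 3×3 linear system 2x - 4y + 2z = 10, -4x - 5y - 3z = -4, -3x + 2y + 4z = 10 (e.g. by elimination or Cramer's rule, determinant = -174) gives (0, -1, 3).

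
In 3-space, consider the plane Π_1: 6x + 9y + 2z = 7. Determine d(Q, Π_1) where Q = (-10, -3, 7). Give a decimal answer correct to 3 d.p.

n·Q − d = (6)·(-10) + (9)·(-3) + (2)·(7) − 7 = -80; |n| = √121.
Distance = |-80| / √121 = 80/√121 ≈ 7.273.

7.273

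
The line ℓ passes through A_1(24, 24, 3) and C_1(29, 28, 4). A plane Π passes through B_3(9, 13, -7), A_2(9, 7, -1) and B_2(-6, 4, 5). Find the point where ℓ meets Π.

(4, 8, -1)

A direction vector for ℓ is C_1 − A_1 = (5, 4, 1).
B_3A_2 = (0, -6, 6), B_3B_2 = (-15, -9, 12); a normal to Π is B_3A_2 × B_3B_2 = (-18, -90, -90).
Using B_3: Π has equation -18x - 90y - 90z = -702.
Substitute r = (24, 24, 3) + t(5, 4, 1) into the plane: -2862 + (-540)t = -702, so t = -4.
Intersection: (24, 24, 3) + (-4)·(5, 4, 1) = (4, 8, -1).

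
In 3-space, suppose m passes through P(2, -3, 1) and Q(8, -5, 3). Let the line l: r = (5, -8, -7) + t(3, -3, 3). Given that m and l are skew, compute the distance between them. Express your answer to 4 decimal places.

9.1924

A direction vector for m is Q − P = (6, -2, 2).
Common perpendicular direction n = (6, -2, 2) × (3, -3, 3) = (0, -12, -12).
With w = (5, -8, -7) − (2, -3, 1) = (3, -5, -8), w · n = 156.
Distance = |w · n| / |n| = |156| / √288 ≈ 9.1924.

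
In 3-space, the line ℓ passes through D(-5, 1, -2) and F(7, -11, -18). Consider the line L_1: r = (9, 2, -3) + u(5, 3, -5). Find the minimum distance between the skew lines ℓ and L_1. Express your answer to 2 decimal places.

A direction vector for ℓ is F − D = (12, -12, -16).
Common perpendicular direction n = (12, -12, -16) × (5, 3, -5) = (108, -20, 96).
With w = (9, 2, -3) − (-5, 1, -2) = (14, 1, -1), w · n = 1396.
Distance = |w · n| / |n| = |1396| / √21280 ≈ 9.57.

9.57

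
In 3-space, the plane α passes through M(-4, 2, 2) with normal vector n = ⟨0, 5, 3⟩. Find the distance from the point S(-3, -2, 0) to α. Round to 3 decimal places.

α: n·r = n·M gives 5y + 3z = 16.
n·S − d = (0)·(-3) + (5)·(-2) + (3)·(0) − 16 = -26; |n| = √34.
Distance = |-26| / √34 = 26/√34 ≈ 4.459.

4.459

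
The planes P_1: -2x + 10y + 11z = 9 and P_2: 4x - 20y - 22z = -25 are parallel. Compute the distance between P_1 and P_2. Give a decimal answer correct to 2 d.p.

0.23

Rescale P_2 by 1/(-2): -2x + 10y + 11z = 25/2. Then distance = |9 − (25/2)| / √225 ≈ 0.23.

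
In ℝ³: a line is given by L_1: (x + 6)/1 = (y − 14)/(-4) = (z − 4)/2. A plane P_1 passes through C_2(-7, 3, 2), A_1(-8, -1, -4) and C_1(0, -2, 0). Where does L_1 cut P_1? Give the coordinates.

L_1 has direction (1, -4, 2) through (-6, 14, 4).
C_2A_1 = (-1, -4, -6), C_2C_1 = (7, -5, -2); a normal to P_1 is C_2A_1 × C_2C_1 = (-22, -44, 33).
Using C_2: P_1 has equation -22x - 44y + 33z = 88.
Substitute r = (-6, 14, 4) + t(1, -4, 2) into the plane: -352 + 220t = 88, so t = 2.
Intersection: (-6, 14, 4) + 2·(1, -4, 2) = (-4, 6, 8).

(-4, 6, 8)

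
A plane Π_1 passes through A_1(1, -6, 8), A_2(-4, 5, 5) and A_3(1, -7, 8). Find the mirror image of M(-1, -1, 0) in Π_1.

A_1A_2 = (-5, 11, -3), A_1A_3 = (0, -1, 0); a normal to Π_1 is A_1A_2 × A_1A_3 = (-3, 0, 5).
Using A_1: Π_1 has equation -3x + 5z = 37.
λ = (n·M − d)/|n|² = (3 − 37)/34 = -1.
Reflection = M − 2λn = (-1, -1, 0) − (-2)·(-3, 0, 5) = (-7, -1, 10).

(-7, -1, 10)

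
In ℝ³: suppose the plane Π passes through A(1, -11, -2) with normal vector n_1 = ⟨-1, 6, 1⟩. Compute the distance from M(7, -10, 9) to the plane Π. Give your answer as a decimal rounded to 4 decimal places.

Π: n_1·r = n_1·A gives -x + 6y + z = -69.
n·M − d = (-1)·(7) + (6)·(-10) + (1)·(9) − (-69) = 11; |n| = √38.
Distance = |11| / √38 = 11/√38 ≈ 1.7844.

1.7844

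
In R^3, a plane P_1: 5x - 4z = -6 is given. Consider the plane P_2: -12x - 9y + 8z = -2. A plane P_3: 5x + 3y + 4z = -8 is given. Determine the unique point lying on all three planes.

Solving the 3×3 linear system 5x - 4z = -6, -12x - 9y + 8z = -2, 5x + 3y + 4z = -8 (e.g. by elimination or Cramer's rule, determinant = -336) gives (-2, 2, -1).

(-2, 2, -1)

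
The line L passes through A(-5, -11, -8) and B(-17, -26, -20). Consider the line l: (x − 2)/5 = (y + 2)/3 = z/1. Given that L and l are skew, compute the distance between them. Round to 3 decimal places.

A direction vector for L is B − A = (-12, -15, -12).
l has direction (5, 3, 1) through (2, -2, 0).
Common perpendicular direction n = (-12, -15, -12) × (5, 3, 1) = (21, -48, 39).
With w = (2, -2, 0) − (-5, -11, -8) = (7, 9, 8), w · n = 27.
Distance = |w · n| / |n| = |27| / √4266 ≈ 0.413.

0.413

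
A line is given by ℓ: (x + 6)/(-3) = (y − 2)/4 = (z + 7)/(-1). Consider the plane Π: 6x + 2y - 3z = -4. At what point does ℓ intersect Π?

(-3, -2, -6)

ℓ has direction (-3, 4, -1) through (-6, 2, -7).
Substitute r = (-6, 2, -7) + t(-3, 4, -1) into the plane: -11 + (-7)t = -4, so t = -1.
Intersection: (-6, 2, -7) + (-1)·(-3, 4, -1) = (-3, -2, -6).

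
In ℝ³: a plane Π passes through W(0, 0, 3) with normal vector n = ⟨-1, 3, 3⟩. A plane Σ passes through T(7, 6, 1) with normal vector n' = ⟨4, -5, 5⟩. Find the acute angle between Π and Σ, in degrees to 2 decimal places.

Π: n·r = n·W gives -x + 3y + 3z = 9.
Σ: n'·r = n'·T gives 4x - 5y + 5z = 3.
cos θ = |n₁·n₂| / (|n₁||n₂|) = |-4| / (√19 · √66).
θ = arccos(0.11296) ≈ 83.51°.

83.51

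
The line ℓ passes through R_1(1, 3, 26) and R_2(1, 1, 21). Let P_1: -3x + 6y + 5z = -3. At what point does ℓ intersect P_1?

(1, -5, 6)

A direction vector for ℓ is R_2 − R_1 = (0, -2, -5).
Substitute r = (1, 3, 26) + t(0, -2, -5) into the plane: 145 + (-37)t = -3, so t = 4.
Intersection: (1, 3, 26) + 4·(0, -2, -5) = (1, -5, 6).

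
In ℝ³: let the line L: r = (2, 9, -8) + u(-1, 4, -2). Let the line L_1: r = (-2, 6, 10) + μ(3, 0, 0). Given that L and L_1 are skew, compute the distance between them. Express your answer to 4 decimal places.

Common perpendicular direction n = (-1, 4, -2) × (3, 0, 0) = (0, -6, -12).
With w = (-2, 6, 10) − (2, 9, -8) = (-4, -3, 18), w · n = -198.
Distance = |w · n| / |n| = |-198| / √180 ≈ 14.7580.

14.7580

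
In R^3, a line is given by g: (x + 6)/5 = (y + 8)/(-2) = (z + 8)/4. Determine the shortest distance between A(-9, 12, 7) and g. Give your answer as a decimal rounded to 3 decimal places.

g has direction (5, -2, 4) through (-6, -8, -8).
Taking (-6, -8, -8) on g with direction v = (5, -2, 4): w = A − (-6, -8, -8) = (-3, 20, 15), and w × v = (110, 87, -94).
Distance = |w × v| / |v| = √28505 / √45 ≈ 25.168.

25.168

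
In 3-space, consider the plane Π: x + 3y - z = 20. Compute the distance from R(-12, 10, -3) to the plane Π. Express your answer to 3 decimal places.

n·R − d = (1)·(-12) + (3)·(10) + (-1)·(-3) − 20 = 1; |n| = √11.
Distance = |1| / √11 = 1/√11 ≈ 0.302.

0.302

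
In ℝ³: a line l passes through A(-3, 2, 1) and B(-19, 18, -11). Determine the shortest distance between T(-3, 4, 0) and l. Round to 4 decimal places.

A direction vector for l is B − A = (-16, 16, -12).
Taking (-3, 2, 1) on l with direction v = (-16, 16, -12): w = T − (-3, 2, 1) = (0, 2, -1), and w × v = (-8, 16, 32).
Distance = |w × v| / |v| = √1344 / √656 ≈ 1.4314.

1.4314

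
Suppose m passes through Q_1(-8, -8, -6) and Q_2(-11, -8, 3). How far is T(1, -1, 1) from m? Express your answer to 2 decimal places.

12.83

A direction vector for m is Q_2 − Q_1 = (-3, 0, 9).
Taking (-8, -8, -6) on m with direction v = (-3, 0, 9): w = T − (-8, -8, -6) = (9, 7, 7), and w × v = (63, -102, 21).
Distance = |w × v| / |v| = √14814 / √90 ≈ 12.83.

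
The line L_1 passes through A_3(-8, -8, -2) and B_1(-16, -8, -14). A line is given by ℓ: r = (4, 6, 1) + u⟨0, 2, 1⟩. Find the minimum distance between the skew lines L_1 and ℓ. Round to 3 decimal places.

A direction vector for L_1 is B_1 − A_3 = (-8, 0, -12).
Common perpendicular direction n = (-8, 0, -12) × (0, 2, 1) = (24, 8, -16).
With w = (4, 6, 1) − (-8, -8, -2) = (12, 14, 3), w · n = 352.
Distance = |w · n| / |n| = |352| / √896 ≈ 11.759.

11.759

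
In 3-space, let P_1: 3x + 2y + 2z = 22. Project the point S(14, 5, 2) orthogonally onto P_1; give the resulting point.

Foot = S − λn with λ = (n·S − d)/|n|² = (56 − 22)/17 = 2.
Foot = (14, 5, 2) − 2·(3, 2, 2) = (8, 1, -2).

(8, 1, -2)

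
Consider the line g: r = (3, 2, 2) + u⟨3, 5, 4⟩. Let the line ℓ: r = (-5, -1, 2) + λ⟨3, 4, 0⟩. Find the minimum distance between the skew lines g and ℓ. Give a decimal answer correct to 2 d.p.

Common perpendicular direction n = (3, 5, 4) × (3, 4, 0) = (-16, 12, -3).
With w = (-5, -1, 2) − (3, 2, 2) = (-8, -3, 0), w · n = 92.
Distance = |w · n| / |n| = |92| / √409 ≈ 4.55.

4.55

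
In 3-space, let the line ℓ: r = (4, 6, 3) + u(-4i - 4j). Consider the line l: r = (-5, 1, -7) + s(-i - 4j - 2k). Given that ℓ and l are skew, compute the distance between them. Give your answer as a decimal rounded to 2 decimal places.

Common perpendicular direction n = (-4, -4, 0) × (-1, -4, -2) = (8, -8, 12).
With w = (-5, 1, -7) − (4, 6, 3) = (-9, -5, -10), w · n = -152.
Distance = |w · n| / |n| = |-152| / √272 ≈ 9.22.

9.22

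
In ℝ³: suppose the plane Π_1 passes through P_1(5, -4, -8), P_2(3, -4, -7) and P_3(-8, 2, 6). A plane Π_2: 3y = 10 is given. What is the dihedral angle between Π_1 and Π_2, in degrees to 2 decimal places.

P_1P_2 = (-2, 0, 1), P_1P_3 = (-13, 6, 14); a normal to Π_1 is P_1P_2 × P_1P_3 = (-6, 15, -12).
Using P_1: Π_1 has equation -6x + 15y - 12z = 6.
cos θ = |n₁·n₂| / (|n₁||n₂|) = |45| / (√405 · √9).
θ = arccos(0.74536) ≈ 41.81°.

41.81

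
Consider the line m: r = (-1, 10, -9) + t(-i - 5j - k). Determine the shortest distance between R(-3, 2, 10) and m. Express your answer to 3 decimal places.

20.234

Taking (-1, 10, -9) on m with direction v = (-1, -5, -1): w = R − (-1, 10, -9) = (-2, -8, 19), and w × v = (103, -21, 2).
Distance = |w × v| / |v| = √11054 / √27 ≈ 20.234.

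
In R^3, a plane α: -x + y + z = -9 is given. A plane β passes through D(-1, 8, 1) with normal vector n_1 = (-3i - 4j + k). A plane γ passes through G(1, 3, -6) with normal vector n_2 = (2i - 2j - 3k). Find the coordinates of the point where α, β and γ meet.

β: n_1·r = n_1·D gives -3x - 4y + z = -28.
γ: n_2·r = n_2·G gives 2x - 2y - 3z = 14.
Solving the 3×3 linear system -x + y + z = -9, -3x - 4y + z = -28, 2x - 2y - 3z = 14 (e.g. by elimination or Cramer's rule, determinant = -7) gives (12, -1, 4).

(12, -1, 4)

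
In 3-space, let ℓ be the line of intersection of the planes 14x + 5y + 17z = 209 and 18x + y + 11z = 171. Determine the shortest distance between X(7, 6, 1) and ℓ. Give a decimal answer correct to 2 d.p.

4.58

Direction of ℓ: (14, 5, 17) × (18, 1, 11) = (38, 152, -76).
A point on ℓ: solving the two plane equations with x = 4 gives (4, 0, 9).
Taking (4, 0, 9) on ℓ with direction v = (38, 152, -76): w = X − (4, 0, 9) = (3, 6, -8), and w × v = (760, -76, 228).
Distance = |w × v| / |v| = √635360 / √30324 ≈ 4.58.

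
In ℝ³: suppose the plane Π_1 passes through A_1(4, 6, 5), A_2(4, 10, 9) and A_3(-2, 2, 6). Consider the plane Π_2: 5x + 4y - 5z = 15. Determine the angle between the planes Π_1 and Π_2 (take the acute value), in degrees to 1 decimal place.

A_1A_2 = (0, 4, 4), A_1A_3 = (-6, -4, 1); a normal to Π_1 is A_1A_2 × A_1A_3 = (20, -24, 24).
Using A_1: Π_1 has equation 20x - 24y + 24z = 56.
cos θ = |n₁·n₂| / (|n₁||n₂|) = |-116| / (√1552 · √66).
θ = arccos(0.36244) ≈ 68.7°.

68.7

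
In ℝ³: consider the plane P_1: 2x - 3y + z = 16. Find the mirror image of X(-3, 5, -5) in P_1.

λ = (n·X − d)/|n|² = (-26 − 16)/14 = -3.
Reflection = X − 2λn = (-3, 5, -5) − (-6)·(2, -3, 1) = (9, -13, 1).

(9, -13, 1)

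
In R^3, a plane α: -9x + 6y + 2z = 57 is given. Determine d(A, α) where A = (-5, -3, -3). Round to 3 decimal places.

3.273

n·A − d = (-9)·(-5) + (6)·(-3) + (2)·(-3) − 57 = -36; |n| = √121.
Distance = |-36| / √121 = 36/√121 ≈ 3.273.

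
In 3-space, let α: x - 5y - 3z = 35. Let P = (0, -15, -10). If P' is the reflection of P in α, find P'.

λ = (n·P − d)/|n|² = (105 − 35)/35 = 2.
Reflection = P − 2λn = (0, -15, -10) − 4·(1, -5, -3) = (-4, 5, 2).

(-4, 5, 2)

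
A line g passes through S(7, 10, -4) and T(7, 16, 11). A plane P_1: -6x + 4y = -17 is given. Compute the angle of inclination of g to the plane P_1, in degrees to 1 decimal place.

11.9

A direction vector for g is T − S = (0, 6, 15).
sin θ = |n·v| / (|n||v|) = |24| / (√52 · √261) = 0.20601.
θ ≈ 11.9°.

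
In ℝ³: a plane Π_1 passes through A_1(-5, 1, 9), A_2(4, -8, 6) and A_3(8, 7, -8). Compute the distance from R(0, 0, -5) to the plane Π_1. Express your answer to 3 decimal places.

6.183

A_1A_2 = (9, -9, -3), A_1A_3 = (13, 6, -17); a normal to Π_1 is A_1A_2 × A_1A_3 = (171, 114, 171).
Using A_1: Π_1 has equation 171x + 114y + 171z = 798.
n·R − d = (171)·(0) + (114)·(0) + (171)·(-5) − 798 = -1653; |n| = √71478.
Distance = |-1653| / √71478 = 1653/√71478 ≈ 6.183.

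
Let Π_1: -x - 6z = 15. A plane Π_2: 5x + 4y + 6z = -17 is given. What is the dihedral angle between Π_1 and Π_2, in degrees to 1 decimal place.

cos θ = |n₁·n₂| / (|n₁||n₂|) = |-41| / (√37 · √77).
θ = arccos(0.76814) ≈ 39.8°.

39.8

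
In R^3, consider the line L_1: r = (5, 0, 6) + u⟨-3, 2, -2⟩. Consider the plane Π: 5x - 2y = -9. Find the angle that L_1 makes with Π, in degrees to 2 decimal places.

58.84

sin θ = |n·v| / (|n||v|) = |-19| / (√29 · √17) = 0.85572.
θ ≈ 58.84°.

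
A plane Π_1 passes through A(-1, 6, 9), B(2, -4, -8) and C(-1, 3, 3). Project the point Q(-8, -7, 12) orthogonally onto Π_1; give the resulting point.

AB = (3, -10, -17), AC = (0, -3, -6); a normal to Π_1 is AB × AC = (9, 18, -9).
Using A: Π_1 has equation 9x + 18y - 9z = 18.
Foot = Q − λn with λ = (n·Q − d)/|n|² = (-306 − 18)/486 = -2/3.
Foot = (-8, -7, 12) − (-2/3)·(9, 18, -9) = (-2, 5, 6).

(-2, 5, 6)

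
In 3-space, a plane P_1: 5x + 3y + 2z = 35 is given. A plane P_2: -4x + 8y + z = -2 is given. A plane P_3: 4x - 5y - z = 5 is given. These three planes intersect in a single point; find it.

(4, 1, 6)

Solving the 3×3 linear system 5x + 3y + 2z = 35, -4x + 8y + z = -2, 4x - 5y - z = 5 (e.g. by elimination or Cramer's rule, determinant = -39) gives (4, 1, 6).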